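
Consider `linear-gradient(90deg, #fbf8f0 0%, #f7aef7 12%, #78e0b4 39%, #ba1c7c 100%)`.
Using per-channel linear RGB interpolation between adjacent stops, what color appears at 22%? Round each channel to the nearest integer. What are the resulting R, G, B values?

(200, 193, 222)

22% lies between the 12% and 39% stops, so the local fraction is t = (22 − 12)/(39 − 12) = 10/27 ≈ 0.3704.
#f7aef7 → (247, 174, 247); #78e0b4 → (120, 224, 180).
R = 247 + 0.3704 × (120 − 247) = 199.959 → 200
G = 174 + 0.3704 × (224 − 174) = 192.52 → 193
B = 247 + 0.3704 × (180 − 247) = 222.183 → 222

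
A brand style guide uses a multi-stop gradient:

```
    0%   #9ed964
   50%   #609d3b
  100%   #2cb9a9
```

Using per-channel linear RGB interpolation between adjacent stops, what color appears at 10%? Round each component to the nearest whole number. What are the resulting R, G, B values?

(146, 205, 92)

10% lies between the 0% and 50% stops, so the local fraction is t = (10 − 0)/(50 − 0) = 10/50 ≈ 0.2.
#9ed964 → (158, 217, 100); #609d3b → (96, 157, 59).
R = 158 + 0.2 × (96 − 158) = 145.6 → 146
G = 217 + 0.2 × (157 − 217) = 205 → 205
B = 100 + 0.2 × (59 − 100) = 91.8 → 92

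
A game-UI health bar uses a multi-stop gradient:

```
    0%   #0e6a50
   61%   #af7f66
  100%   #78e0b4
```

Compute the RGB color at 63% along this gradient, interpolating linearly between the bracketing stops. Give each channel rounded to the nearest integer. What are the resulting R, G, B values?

63% lies between the 61% and 100% stops, so the local fraction is t = (63 − 61)/(100 − 61) = 2/39 ≈ 0.0513.
#af7f66 → (175, 127, 102); #78e0b4 → (120, 224, 180).
R = 175 + 0.0513 × (120 − 175) = 172.179 → 172
G = 127 + 0.0513 × (224 − 127) = 131.976 → 132
B = 102 + 0.0513 × (180 − 102) = 106.001 → 106

(172, 132, 106)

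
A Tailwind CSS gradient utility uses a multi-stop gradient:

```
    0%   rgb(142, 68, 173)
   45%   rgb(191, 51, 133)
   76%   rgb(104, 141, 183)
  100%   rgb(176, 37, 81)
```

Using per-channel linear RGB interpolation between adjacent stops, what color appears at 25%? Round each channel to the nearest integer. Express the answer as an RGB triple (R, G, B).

25% lies between the 0% and 45% stops, so the local fraction is t = (25 − 0)/(45 − 0) = 25/45 ≈ 0.5556.
R = 142 + 0.5556 × (191 − 142) = 169.224 → 169
G = 68 + 0.5556 × (51 − 68) = 58.555 → 59
B = 173 + 0.5556 × (133 − 173) = 150.776 → 151

(169, 59, 151)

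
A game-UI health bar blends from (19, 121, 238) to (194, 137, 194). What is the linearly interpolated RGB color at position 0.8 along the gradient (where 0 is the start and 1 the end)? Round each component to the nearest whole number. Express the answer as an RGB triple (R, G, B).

(159, 134, 203)

R = 19 + 0.8 × (194 − 19) = 19 + 0.8 × 175 = 159 → 159
G = 121 + 0.8 × (137 − 121) = 121 + 0.8 × 16 = 133.8 → 134
B = 238 + 0.8 × (194 − 238) = 238 + 0.8 × -44 = 202.8 → 203
So the blended color is (159, 134, 203), about #9f86cb.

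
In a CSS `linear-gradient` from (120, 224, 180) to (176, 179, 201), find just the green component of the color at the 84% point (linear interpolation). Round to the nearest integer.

G = 224 + 0.84 × (179 − 224) = 186.2 → 186

186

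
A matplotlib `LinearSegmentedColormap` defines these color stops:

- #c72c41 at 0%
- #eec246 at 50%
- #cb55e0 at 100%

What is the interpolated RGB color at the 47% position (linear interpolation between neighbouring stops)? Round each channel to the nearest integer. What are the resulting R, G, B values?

(236, 185, 70)

47% lies between the 0% and 50% stops, so the local fraction is t = (47 − 0)/(50 − 0) = 47/50 ≈ 0.94.
#c72c41 → (199, 44, 65); #eec246 → (238, 194, 70).
R = 199 + 0.94 × (238 − 199) = 235.66 → 236
G = 44 + 0.94 × (194 − 44) = 185 → 185
B = 65 + 0.94 × (70 − 65) = 69.7 → 70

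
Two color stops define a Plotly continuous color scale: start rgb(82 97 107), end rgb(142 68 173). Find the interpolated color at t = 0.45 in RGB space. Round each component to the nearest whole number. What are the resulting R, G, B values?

R = 82 + 0.45 × (142 − 82) = 82 + 0.45 × 60 = 109 → 109
G = 97 + 0.45 × (68 − 97) = 97 + 0.45 × -29 = 83.95 → 84
B = 107 + 0.45 × (173 − 107) = 107 + 0.45 × 66 = 136.7 → 137

(109, 84, 137)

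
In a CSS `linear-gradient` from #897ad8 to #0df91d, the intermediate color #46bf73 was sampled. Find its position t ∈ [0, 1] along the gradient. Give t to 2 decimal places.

Invert the lerp on the B channel (largest span, 187): t = (115 − 216) / (29 − 216) = -101/-187 = 0.54011.
Check on R: (70 − 137)/(13 − 137) = 0.5403 ✓

0.54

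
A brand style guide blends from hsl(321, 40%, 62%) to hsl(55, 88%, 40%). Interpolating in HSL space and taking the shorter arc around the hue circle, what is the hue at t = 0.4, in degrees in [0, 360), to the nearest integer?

359

Hue: 55 − 321 = -266°, but |-266| > 180 so the shorter arc goes the other way: Δh = -266 + 360 = 94°.
H = 321 + 0.4 × (94) = 358.6 → 359°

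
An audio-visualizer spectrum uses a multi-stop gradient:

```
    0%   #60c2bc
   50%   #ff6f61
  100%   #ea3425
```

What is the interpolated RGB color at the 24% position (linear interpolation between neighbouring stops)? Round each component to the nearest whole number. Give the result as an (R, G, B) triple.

(172, 154, 144)

24% lies between the 0% and 50% stops, so the local fraction is t = (24 − 0)/(50 − 0) = 24/50 ≈ 0.48.
#60c2bc → (96, 194, 188); #ff6f61 → (255, 111, 97).
R = 96 + 0.48 × (255 − 96) = 172.32 → 172
G = 194 + 0.48 × (111 − 194) = 154.16 → 154
B = 188 + 0.48 × (97 − 188) = 144.32 → 144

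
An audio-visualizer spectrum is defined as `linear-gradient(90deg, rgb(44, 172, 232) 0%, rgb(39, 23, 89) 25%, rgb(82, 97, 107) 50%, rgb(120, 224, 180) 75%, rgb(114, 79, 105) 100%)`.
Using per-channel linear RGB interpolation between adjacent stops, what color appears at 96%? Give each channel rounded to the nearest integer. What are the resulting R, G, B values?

(115, 102, 117)

96% lies between the 75% and 100% stops, so the local fraction is t = (96 − 75)/(100 − 75) = 21/25 ≈ 0.84.
R = 120 + 0.84 × (114 − 120) = 114.96 → 115
G = 224 + 0.84 × (79 − 224) = 102.2 → 102
B = 180 + 0.84 × (105 − 180) = 117 → 117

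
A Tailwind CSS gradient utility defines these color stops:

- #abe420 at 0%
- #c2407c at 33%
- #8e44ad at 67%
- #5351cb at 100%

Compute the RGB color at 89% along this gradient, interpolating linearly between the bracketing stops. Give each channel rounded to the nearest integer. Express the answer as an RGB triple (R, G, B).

(103, 77, 193)

89% lies between the 67% and 100% stops, so the local fraction is t = (89 − 67)/(100 − 67) = 22/33 ≈ 0.6667.
#8e44ad → (142, 68, 173); #5351cb → (83, 81, 203).
R = 142 + 0.6667 × (83 − 142) = 102.665 → 103
G = 68 + 0.6667 × (81 − 68) = 76.667 → 77
B = 173 + 0.6667 × (203 − 173) = 193.001 → 193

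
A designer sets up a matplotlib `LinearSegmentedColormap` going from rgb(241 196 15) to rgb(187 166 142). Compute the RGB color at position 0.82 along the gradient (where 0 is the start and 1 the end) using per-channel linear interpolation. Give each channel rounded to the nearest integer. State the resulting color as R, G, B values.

(197, 171, 119)

R = 241 + 0.82 × (187 − 241) = 241 + 0.82 × -54 = 196.72 → 197
G = 196 + 0.82 × (166 − 196) = 196 + 0.82 × -30 = 171.4 → 171
B = 15 + 0.82 × (142 − 15) = 15 + 0.82 × 127 = 119.14 → 119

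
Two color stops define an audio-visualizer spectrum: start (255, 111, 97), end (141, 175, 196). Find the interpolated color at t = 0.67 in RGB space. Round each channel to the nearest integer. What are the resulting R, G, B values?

R = 255 + 0.67 × (141 − 255) = 255 + 0.67 × -114 = 178.62 → 179
G = 111 + 0.67 × (175 − 111) = 111 + 0.67 × 64 = 153.88 → 154
B = 97 + 0.67 × (196 − 97) = 97 + 0.67 × 99 = 163.33 → 163
So the blended color is (179, 154, 163), about #b39aa3.

(179, 154, 163)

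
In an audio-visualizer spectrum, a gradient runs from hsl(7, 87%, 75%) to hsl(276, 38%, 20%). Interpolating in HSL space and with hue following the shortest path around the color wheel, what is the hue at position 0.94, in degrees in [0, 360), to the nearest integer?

281

Hue: 276 − 7 = 269°, but |269| > 180 so the shorter arc goes the other way: Δh = 269 − 360 = -91°.
H = 7 + 0.94 × (-91) = -78.54 → -79 → -79 mod 360 = 281°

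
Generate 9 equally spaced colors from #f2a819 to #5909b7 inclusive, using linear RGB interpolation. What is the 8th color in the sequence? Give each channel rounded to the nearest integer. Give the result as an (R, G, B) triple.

With 9 swatches and endpoints inclusive, swatch 8 sits at t = (8 − 1)/(9 − 1) = 7/8 ≈ 0.875.
#f2a819 → (242, 168, 25); #5909b7 → (89, 9, 183).
R = 242 + 0.875 × (89 − 242) = 108.125 → 108
G = 168 + 0.875 × (9 − 168) = 28.875 → 29
B = 25 + 0.875 × (183 − 25) = 163.25 → 163

(108, 29, 163)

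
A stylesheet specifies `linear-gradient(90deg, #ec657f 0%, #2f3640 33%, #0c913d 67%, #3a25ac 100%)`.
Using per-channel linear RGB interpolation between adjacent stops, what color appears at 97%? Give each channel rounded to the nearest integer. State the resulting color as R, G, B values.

(54, 47, 162)

97% lies between the 67% and 100% stops, so the local fraction is t = (97 − 67)/(100 − 67) = 30/33 ≈ 0.9091.
#0c913d → (12, 145, 61); #3a25ac → (58, 37, 172).
R = 12 + 0.9091 × (58 − 12) = 53.819 → 54
G = 145 + 0.9091 × (37 − 145) = 46.817 → 47
B = 61 + 0.9091 × (172 − 61) = 161.91 → 162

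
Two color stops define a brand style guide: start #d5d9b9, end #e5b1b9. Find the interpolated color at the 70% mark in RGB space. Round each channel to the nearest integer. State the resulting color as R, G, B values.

(224, 189, 185)

#d5d9b9 → (213, 217, 185); #e5b1b9 → (229, 177, 185).
70% corresponds to t = 0.7.
R = 213 + 0.7 × (229 − 213) = 213 + 0.7 × 16 = 224.2 → 224
G = 217 + 0.7 × (177 − 217) = 217 + 0.7 × -40 = 189 → 189
B = 185 + 0.7 × (185 − 185) = 185 + 0.7 × 0 = 185 → 185
So the blended color is (224, 189, 185), about #e0bdb9.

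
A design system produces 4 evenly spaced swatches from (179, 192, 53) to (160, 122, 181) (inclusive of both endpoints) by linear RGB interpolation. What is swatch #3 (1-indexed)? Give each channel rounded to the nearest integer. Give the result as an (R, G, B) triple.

With 4 swatches and endpoints inclusive, swatch 3 sits at t = (3 − 1)/(4 − 1) = 2/3 ≈ 0.6667.
R = 179 + 0.6667 × (160 − 179) = 166.333 → 166
G = 192 + 0.6667 × (122 − 192) = 145.331 → 145
B = 53 + 0.6667 × (181 − 53) = 138.338 → 138

(166, 145, 138)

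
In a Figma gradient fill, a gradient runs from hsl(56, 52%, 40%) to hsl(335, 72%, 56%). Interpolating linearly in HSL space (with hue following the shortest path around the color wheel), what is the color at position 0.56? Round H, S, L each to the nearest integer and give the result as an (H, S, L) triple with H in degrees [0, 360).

Hue: 335 − 56 = 279°, but |279| > 180 so the shorter arc goes the other way: Δh = 279 − 360 = -81°.
H = 56 + 0.56 × (-81) = 10.64 → 11°
S = 52 + 0.56 × (72 − 52) = 63.2 → 63%
L = 40 + 0.56 × (56 − 40) = 48.96 → 49%

(11, 63, 49)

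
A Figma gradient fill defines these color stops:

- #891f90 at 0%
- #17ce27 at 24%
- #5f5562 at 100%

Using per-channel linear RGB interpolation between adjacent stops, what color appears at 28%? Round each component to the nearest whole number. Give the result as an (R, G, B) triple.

28% lies between the 24% and 100% stops, so the local fraction is t = (28 − 24)/(100 − 24) = 4/76 ≈ 0.0526.
#17ce27 → (23, 206, 39); #5f5562 → (95, 85, 98).
R = 23 + 0.0526 × (95 − 23) = 26.787 → 27
G = 206 + 0.0526 × (85 − 206) = 199.635 → 200
B = 39 + 0.0526 × (98 − 39) = 42.103 → 42

(27, 200, 42)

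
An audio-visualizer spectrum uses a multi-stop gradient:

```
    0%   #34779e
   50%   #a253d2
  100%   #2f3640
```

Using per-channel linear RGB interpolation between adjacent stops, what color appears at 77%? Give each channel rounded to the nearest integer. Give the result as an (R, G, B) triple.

77% lies between the 50% and 100% stops, so the local fraction is t = (77 − 50)/(100 − 50) = 27/50 ≈ 0.54.
#a253d2 → (162, 83, 210); #2f3640 → (47, 54, 64).
R = 162 + 0.54 × (47 − 162) = 99.9 → 100
G = 83 + 0.54 × (54 − 83) = 67.34 → 67
B = 210 + 0.54 × (64 − 210) = 131.16 → 131

(100, 67, 131)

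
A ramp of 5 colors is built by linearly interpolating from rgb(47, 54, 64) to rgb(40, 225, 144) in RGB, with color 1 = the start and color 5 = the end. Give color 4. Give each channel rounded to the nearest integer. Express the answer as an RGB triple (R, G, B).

With 5 swatches and endpoints inclusive, swatch 4 sits at t = (4 − 1)/(5 − 1) = 3/4 ≈ 0.75.
R = 47 + 0.75 × (40 − 47) = 41.75 → 42
G = 54 + 0.75 × (225 − 54) = 182.25 → 182
B = 64 + 0.75 × (144 − 64) = 124 → 124

(42, 182, 124)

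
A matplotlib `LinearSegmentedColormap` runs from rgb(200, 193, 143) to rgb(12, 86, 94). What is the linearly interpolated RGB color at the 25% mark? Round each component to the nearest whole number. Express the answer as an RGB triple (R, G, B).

(153, 166, 131)

25% corresponds to t = 0.25.
R = 200 + 0.25 × (12 − 200) = 200 + 0.25 × -188 = 153 → 153
G = 193 + 0.25 × (86 − 193) = 193 + 0.25 × -107 = 166.25 → 166
B = 143 + 0.25 × (94 − 143) = 143 + 0.25 × -49 = 130.75 → 131
So the blended color is (153, 166, 131), about #99a683.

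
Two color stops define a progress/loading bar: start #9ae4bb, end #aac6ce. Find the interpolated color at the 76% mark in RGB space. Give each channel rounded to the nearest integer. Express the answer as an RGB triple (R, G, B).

#9ae4bb → (154, 228, 187); #aac6ce → (170, 198, 206).
76% corresponds to t = 0.76.
R = 154 + 0.76 × (170 − 154) = 154 + 0.76 × 16 = 166.16 → 166
G = 228 + 0.76 × (198 − 228) = 228 + 0.76 × -30 = 205.2 → 205
B = 187 + 0.76 × (206 − 187) = 187 + 0.76 × 19 = 201.44 → 201

(166, 205, 201)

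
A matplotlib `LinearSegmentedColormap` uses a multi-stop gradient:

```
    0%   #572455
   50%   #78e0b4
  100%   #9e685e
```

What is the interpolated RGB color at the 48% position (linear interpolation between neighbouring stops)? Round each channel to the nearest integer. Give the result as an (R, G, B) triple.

(119, 216, 176)

48% lies between the 0% and 50% stops, so the local fraction is t = (48 − 0)/(50 − 0) = 48/50 ≈ 0.96.
#572455 → (87, 36, 85); #78e0b4 → (120, 224, 180).
R = 87 + 0.96 × (120 − 87) = 118.68 → 119
G = 36 + 0.96 × (224 − 36) = 216.48 → 216
B = 85 + 0.96 × (180 − 85) = 176.2 → 176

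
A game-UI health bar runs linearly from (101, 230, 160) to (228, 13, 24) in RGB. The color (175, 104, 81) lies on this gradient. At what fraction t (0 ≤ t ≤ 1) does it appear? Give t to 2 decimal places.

Invert the lerp on the G channel (largest span, 217): t = (104 − 230) / (13 − 230) = -126/-217 = 0.58065.
Check on R: (175 − 101)/(228 − 101) = 0.5827 ✓

0.58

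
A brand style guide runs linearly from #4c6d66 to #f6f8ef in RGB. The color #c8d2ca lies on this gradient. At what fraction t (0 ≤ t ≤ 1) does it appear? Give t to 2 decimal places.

0.73

Invert the lerp on the R channel (largest span, 170): t = (200 − 76) / (246 − 76) = 124/170 = 0.72941.
Check on G: (210 − 109)/(248 − 109) = 0.7266 ✓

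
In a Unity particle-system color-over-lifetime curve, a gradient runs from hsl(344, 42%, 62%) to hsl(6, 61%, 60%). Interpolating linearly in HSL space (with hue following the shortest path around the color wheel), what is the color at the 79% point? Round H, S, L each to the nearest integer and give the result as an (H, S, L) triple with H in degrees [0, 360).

Hue: 6 − 344 = -338°, but |-338| > 180 so the shorter arc goes the other way: Δh = -338 + 360 = 22°.
H = 344 + 0.79 × (22) = 361.38 → 361 → 361 mod 360 = 1°
S = 42 + 0.79 × (61 − 42) = 57.01 → 57%
L = 62 + 0.79 × (60 − 62) = 60.42 → 60%

(1, 57, 60)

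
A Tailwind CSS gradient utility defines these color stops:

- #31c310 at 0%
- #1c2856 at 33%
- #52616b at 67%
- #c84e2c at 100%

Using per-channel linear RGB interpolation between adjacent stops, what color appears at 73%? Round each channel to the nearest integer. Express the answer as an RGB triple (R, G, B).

73% lies between the 67% and 100% stops, so the local fraction is t = (73 − 67)/(100 − 67) = 6/33 ≈ 0.1818.
#52616b → (82, 97, 107); #c84e2c → (200, 78, 44).
R = 82 + 0.1818 × (200 − 82) = 103.452 → 103
G = 97 + 0.1818 × (78 − 97) = 93.546 → 94
B = 107 + 0.1818 × (44 − 107) = 95.547 → 96

(103, 94, 96)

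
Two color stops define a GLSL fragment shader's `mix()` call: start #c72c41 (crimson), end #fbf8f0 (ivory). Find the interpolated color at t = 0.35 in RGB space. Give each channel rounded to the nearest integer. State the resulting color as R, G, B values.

(217, 115, 126)

#c72c41 → (199, 44, 65); #fbf8f0 → (251, 248, 240).
R = 199 + 0.35 × (251 − 199) = 199 + 0.35 × 52 = 217.2 → 217
G = 44 + 0.35 × (248 − 44) = 44 + 0.35 × 204 = 115.4 → 115
B = 65 + 0.35 × (240 − 65) = 65 + 0.35 × 175 = 126.25 → 126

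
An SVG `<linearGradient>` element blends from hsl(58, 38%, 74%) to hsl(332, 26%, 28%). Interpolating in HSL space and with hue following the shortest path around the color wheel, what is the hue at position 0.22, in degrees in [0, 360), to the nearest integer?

Hue: 332 − 58 = 274°, but |274| > 180 so the shorter arc goes the other way: Δh = 274 − 360 = -86°.
H = 58 + 0.22 × (-86) = 39.08 → 39°

39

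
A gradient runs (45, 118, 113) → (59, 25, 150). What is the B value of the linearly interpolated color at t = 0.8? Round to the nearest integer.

143

B = 113 + 0.8 × (150 − 113) = 142.6 → 143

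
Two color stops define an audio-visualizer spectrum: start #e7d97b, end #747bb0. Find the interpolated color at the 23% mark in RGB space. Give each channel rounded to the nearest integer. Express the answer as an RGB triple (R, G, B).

#e7d97b → (231, 217, 123); #747bb0 → (116, 123, 176).
23% corresponds to t = 0.23.
R = 231 + 0.23 × (116 − 231) = 231 + 0.23 × -115 = 204.55 → 205
G = 217 + 0.23 × (123 − 217) = 217 + 0.23 × -94 = 195.38 → 195
B = 123 + 0.23 × (176 − 123) = 123 + 0.23 × 53 = 135.19 → 135

(205, 195, 135)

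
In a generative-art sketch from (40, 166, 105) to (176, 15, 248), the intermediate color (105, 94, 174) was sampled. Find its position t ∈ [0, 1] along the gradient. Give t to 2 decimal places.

0.48

Invert the lerp on the G channel (largest span, 151): t = (94 − 166) / (15 − 166) = -72/-151 = 0.47682.
Check on R: (105 − 40)/(176 − 40) = 0.4779 ✓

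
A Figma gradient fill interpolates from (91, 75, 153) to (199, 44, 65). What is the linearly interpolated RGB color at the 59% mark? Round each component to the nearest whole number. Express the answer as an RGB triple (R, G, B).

59% corresponds to t = 0.59.
R = 91 + 0.59 × (199 − 91) = 91 + 0.59 × 108 = 154.72 → 155
G = 75 + 0.59 × (44 − 75) = 75 + 0.59 × -31 = 56.71 → 57
B = 153 + 0.59 × (65 − 153) = 153 + 0.59 × -88 = 101.08 → 101

(155, 57, 101)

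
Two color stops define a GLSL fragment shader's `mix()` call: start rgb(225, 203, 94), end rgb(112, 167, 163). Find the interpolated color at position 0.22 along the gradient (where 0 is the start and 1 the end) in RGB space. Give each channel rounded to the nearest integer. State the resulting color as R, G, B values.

(200, 195, 109)

R = 225 + 0.22 × (112 − 225) = 225 + 0.22 × -113 = 200.14 → 200
G = 203 + 0.22 × (167 − 203) = 203 + 0.22 × -36 = 195.08 → 195
B = 94 + 0.22 × (163 − 94) = 94 + 0.22 × 69 = 109.18 → 109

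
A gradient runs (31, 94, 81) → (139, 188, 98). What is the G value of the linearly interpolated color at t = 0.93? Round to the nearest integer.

G = 94 + 0.93 × (188 − 94) = 181.42 → 181

181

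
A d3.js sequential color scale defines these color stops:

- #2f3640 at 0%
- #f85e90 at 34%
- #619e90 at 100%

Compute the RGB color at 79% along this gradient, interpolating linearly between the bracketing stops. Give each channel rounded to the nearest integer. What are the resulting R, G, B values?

79% lies between the 34% and 100% stops, so the local fraction is t = (79 − 34)/(100 − 34) = 45/66 ≈ 0.6818.
#f85e90 → (248, 94, 144); #619e90 → (97, 158, 144).
R = 248 + 0.6818 × (97 − 248) = 145.048 → 145
G = 94 + 0.6818 × (158 − 94) = 137.635 → 138
B = 144 + 0.6818 × (144 − 144) = 144 → 144

(145, 138, 144)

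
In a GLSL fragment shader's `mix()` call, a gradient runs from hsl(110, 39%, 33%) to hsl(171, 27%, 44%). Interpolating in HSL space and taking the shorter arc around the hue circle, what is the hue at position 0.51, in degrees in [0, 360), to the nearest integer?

141

Hue arc: Δh = 171 − 110 = 61° (|Δh| ≤ 180, already the shorter path).
H = 110 + 0.51 × (61) = 141.11 → 141°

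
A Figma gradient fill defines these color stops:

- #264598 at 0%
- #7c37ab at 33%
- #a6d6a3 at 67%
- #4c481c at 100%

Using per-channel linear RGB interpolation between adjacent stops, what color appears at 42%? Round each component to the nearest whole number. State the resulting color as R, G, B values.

42% lies between the 33% and 67% stops, so the local fraction is t = (42 − 33)/(67 − 33) = 9/34 ≈ 0.2647.
#7c37ab → (124, 55, 171); #a6d6a3 → (166, 214, 163).
R = 124 + 0.2647 × (166 − 124) = 135.117 → 135
G = 55 + 0.2647 × (214 − 55) = 97.087 → 97
B = 171 + 0.2647 × (163 − 171) = 168.882 → 169

(135, 97, 169)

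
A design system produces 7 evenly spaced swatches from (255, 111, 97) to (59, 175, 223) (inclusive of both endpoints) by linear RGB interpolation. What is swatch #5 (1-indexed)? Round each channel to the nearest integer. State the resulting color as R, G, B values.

With 7 swatches and endpoints inclusive, swatch 5 sits at t = (5 − 1)/(7 − 1) = 4/6 ≈ 0.6667.
R = 255 + 0.6667 × (59 − 255) = 124.327 → 124
G = 111 + 0.6667 × (175 − 111) = 153.669 → 154
B = 97 + 0.6667 × (223 − 97) = 181.004 → 181

(124, 154, 181)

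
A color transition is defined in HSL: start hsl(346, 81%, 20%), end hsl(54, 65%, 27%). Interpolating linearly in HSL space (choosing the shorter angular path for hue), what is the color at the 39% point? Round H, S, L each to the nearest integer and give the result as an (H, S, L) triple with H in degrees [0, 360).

(13, 75, 23)

Hue: 54 − 346 = -292°, but |-292| > 180 so the shorter arc goes the other way: Δh = -292 + 360 = 68°.
H = 346 + 0.39 × (68) = 372.52 → 373 → 373 mod 360 = 13°
S = 81 + 0.39 × (65 − 81) = 74.76 → 75%
L = 20 + 0.39 × (27 − 20) = 22.73 → 23%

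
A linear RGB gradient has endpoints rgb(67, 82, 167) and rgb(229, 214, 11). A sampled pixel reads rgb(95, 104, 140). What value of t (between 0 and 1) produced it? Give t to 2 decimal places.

Invert the lerp on the R channel (largest span, 162): t = (95 − 67) / (229 − 67) = 28/162 = 0.17284.
Check on G: (104 − 82)/(214 − 82) = 0.1667 ✓

0.17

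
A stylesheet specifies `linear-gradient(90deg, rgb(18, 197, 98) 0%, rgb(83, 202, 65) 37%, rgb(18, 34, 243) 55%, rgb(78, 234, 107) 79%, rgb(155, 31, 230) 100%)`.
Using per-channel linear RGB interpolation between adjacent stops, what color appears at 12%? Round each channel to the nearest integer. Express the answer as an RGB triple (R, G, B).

12% lies between the 0% and 37% stops, so the local fraction is t = (12 − 0)/(37 − 0) = 12/37 ≈ 0.3243.
R = 18 + 0.3243 × (83 − 18) = 39.079 → 39
G = 197 + 0.3243 × (202 − 197) = 198.621 → 199
B = 98 + 0.3243 × (65 − 98) = 87.298 → 87

(39, 199, 87)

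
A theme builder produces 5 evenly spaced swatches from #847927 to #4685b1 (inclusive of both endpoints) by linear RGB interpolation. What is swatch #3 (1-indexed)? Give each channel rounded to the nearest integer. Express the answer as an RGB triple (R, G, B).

With 5 swatches and endpoints inclusive, swatch 3 sits at t = (3 − 1)/(5 − 1) = 2/4 ≈ 0.5.
#847927 → (132, 121, 39); #4685b1 → (70, 133, 177).
R = 132 + 0.5 × (70 − 132) = 101 → 101
G = 121 + 0.5 × (133 − 121) = 127 → 127
B = 39 + 0.5 × (177 − 39) = 108 → 108

(101, 127, 108)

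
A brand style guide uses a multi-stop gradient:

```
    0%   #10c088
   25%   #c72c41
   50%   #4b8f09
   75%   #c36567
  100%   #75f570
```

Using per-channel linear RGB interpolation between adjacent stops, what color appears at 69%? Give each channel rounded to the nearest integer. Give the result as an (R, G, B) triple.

(166, 111, 80)

69% lies between the 50% and 75% stops, so the local fraction is t = (69 − 50)/(75 − 50) = 19/25 ≈ 0.76.
#4b8f09 → (75, 143, 9); #c36567 → (195, 101, 103).
R = 75 + 0.76 × (195 − 75) = 166.2 → 166
G = 143 + 0.76 × (101 − 143) = 111.08 → 111
B = 9 + 0.76 × (103 − 9) = 80.44 → 80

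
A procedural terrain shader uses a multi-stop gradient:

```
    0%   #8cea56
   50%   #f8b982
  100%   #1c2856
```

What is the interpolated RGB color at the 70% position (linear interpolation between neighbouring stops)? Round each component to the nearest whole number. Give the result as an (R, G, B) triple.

(160, 127, 112)

70% lies between the 50% and 100% stops, so the local fraction is t = (70 − 50)/(100 − 50) = 20/50 ≈ 0.4.
#f8b982 → (248, 185, 130); #1c2856 → (28, 40, 86).
R = 248 + 0.4 × (28 − 248) = 160 → 160
G = 185 + 0.4 × (40 − 185) = 127 → 127
B = 130 + 0.4 × (86 − 130) = 112.4 → 112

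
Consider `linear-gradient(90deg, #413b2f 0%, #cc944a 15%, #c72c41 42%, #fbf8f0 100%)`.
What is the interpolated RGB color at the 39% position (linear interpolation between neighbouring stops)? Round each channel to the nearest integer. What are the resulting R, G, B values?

(200, 56, 66)

39% lies between the 15% and 42% stops, so the local fraction is t = (39 − 15)/(42 − 15) = 24/27 ≈ 0.8889.
#cc944a → (204, 148, 74); #c72c41 → (199, 44, 65).
R = 204 + 0.8889 × (199 − 204) = 199.555 → 200
G = 148 + 0.8889 × (44 − 148) = 55.554 → 56
B = 74 + 0.8889 × (65 − 74) = 66 → 66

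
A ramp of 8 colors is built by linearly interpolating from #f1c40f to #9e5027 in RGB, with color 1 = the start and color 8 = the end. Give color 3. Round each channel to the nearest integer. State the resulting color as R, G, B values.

With 8 swatches and endpoints inclusive, swatch 3 sits at t = (3 − 1)/(8 − 1) = 2/7 ≈ 0.2857.
#f1c40f → (241, 196, 15); #9e5027 → (158, 80, 39).
R = 241 + 0.2857 × (158 − 241) = 217.287 → 217
G = 196 + 0.2857 × (80 − 196) = 162.859 → 163
B = 15 + 0.2857 × (39 − 15) = 21.857 → 22

(217, 163, 22)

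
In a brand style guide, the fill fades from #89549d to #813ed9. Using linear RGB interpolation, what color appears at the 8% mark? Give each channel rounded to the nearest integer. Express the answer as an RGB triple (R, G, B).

#89549d → (137, 84, 157); #813ed9 → (129, 62, 217).
8% corresponds to t = 0.08.
R = 137 + 0.08 × (129 − 137) = 137 + 0.08 × -8 = 136.36 → 136
G = 84 + 0.08 × (62 − 84) = 84 + 0.08 × -22 = 82.24 → 82
B = 157 + 0.08 × (217 − 157) = 157 + 0.08 × 60 = 161.8 → 162

(136, 82, 162)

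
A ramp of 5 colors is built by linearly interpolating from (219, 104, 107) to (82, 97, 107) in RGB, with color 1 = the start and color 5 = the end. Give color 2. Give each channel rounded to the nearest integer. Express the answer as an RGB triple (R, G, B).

(185, 102, 107)

With 5 swatches and endpoints inclusive, swatch 2 sits at t = (2 − 1)/(5 − 1) = 1/4 ≈ 0.25.
R = 219 + 0.25 × (82 − 219) = 184.75 → 185
G = 104 + 0.25 × (97 − 104) = 102.25 → 102
B = 107 + 0.25 × (107 − 107) = 107 → 107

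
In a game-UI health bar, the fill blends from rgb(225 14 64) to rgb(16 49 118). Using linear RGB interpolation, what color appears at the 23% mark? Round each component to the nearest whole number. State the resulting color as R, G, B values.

23% corresponds to t = 0.23.
R = 225 + 0.23 × (16 − 225) = 225 + 0.23 × -209 = 176.93 → 177
G = 14 + 0.23 × (49 − 14) = 14 + 0.23 × 35 = 22.05 → 22
B = 64 + 0.23 × (118 − 64) = 64 + 0.23 × 54 = 76.42 → 76
So the blended color is (177, 22, 76), about #b1164c.

(177, 22, 76)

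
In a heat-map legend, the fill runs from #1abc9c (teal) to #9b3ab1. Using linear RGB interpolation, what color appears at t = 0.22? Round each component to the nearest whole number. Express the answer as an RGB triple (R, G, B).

#1abc9c → (26, 188, 156); #9b3ab1 → (155, 58, 177).
R = 26 + 0.22 × (155 − 26) = 26 + 0.22 × 129 = 54.38 → 54
G = 188 + 0.22 × (58 − 188) = 188 + 0.22 × -130 = 159.4 → 159
B = 156 + 0.22 × (177 − 156) = 156 + 0.22 × 21 = 160.62 → 161

(54, 159, 161)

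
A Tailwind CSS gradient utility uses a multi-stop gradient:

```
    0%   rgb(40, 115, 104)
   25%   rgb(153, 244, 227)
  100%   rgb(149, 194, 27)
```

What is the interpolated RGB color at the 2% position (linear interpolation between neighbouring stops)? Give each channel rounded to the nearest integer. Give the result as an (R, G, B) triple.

2% lies between the 0% and 25% stops, so the local fraction is t = (2 − 0)/(25 − 0) = 2/25 ≈ 0.08.
R = 40 + 0.08 × (153 − 40) = 49.04 → 49
G = 115 + 0.08 × (244 − 115) = 125.32 → 125
B = 104 + 0.08 × (227 − 104) = 113.84 → 114

(49, 125, 114)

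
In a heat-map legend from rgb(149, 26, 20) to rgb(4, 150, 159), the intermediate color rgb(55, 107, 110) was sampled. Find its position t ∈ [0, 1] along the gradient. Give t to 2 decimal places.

0.65

Invert the lerp on the R channel (largest span, 145): t = (55 − 149) / (4 − 149) = -94/-145 = 0.64828.
Check on G: (107 − 26)/(150 − 26) = 0.6532 ✓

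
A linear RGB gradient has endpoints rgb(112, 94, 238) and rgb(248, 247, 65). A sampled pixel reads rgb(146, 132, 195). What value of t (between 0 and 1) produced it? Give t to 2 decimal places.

Invert the lerp on the B channel (largest span, 173): t = (195 − 238) / (65 − 238) = -43/-173 = 0.24855.
Check on R: (146 − 112)/(248 − 112) = 0.25 ✓

0.25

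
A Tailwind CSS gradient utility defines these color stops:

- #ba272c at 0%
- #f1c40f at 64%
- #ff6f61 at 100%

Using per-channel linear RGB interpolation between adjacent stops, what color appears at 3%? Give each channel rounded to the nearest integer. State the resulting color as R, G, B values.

(189, 46, 43)

3% lies between the 0% and 64% stops, so the local fraction is t = (3 − 0)/(64 − 0) = 3/64 ≈ 0.0469.
#ba272c → (186, 39, 44); #f1c40f → (241, 196, 15).
R = 186 + 0.0469 × (241 − 186) = 188.579 → 189
G = 39 + 0.0469 × (196 − 39) = 46.363 → 46
B = 44 + 0.0469 × (15 − 44) = 42.64 → 43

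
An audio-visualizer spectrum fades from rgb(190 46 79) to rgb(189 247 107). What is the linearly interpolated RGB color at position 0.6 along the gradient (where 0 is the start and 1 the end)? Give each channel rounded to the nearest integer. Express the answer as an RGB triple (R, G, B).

(189, 167, 96)

R = 190 + 0.6 × (189 − 190) = 190 + 0.6 × -1 = 189.4 → 189
G = 46 + 0.6 × (247 − 46) = 46 + 0.6 × 201 = 166.6 → 167
B = 79 + 0.6 × (107 − 79) = 79 + 0.6 × 28 = 95.8 → 96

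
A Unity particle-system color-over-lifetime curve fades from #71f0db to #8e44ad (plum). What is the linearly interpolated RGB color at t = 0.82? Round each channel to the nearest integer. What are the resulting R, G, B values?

#71f0db → (113, 240, 219); #8e44ad → (142, 68, 173).
R = 113 + 0.82 × (142 − 113) = 113 + 0.82 × 29 = 136.78 → 137
G = 240 + 0.82 × (68 − 240) = 240 + 0.82 × -172 = 98.96 → 99
B = 219 + 0.82 × (173 − 219) = 219 + 0.82 × -46 = 181.28 → 181

(137, 99, 181)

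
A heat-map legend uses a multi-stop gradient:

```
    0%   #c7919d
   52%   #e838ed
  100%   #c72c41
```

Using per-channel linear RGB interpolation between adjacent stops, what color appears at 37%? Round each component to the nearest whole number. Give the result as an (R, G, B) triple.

(222, 82, 214)

37% lies between the 0% and 52% stops, so the local fraction is t = (37 − 0)/(52 − 0) = 37/52 ≈ 0.7115.
#c7919d → (199, 145, 157); #e838ed → (232, 56, 237).
R = 199 + 0.7115 × (232 − 199) = 222.48 → 222
G = 145 + 0.7115 × (56 − 145) = 81.677 → 82
B = 157 + 0.7115 × (237 − 157) = 213.92 → 214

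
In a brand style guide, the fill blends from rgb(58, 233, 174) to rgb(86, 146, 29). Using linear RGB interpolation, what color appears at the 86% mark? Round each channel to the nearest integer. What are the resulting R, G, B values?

86% corresponds to t = 0.86.
R = 58 + 0.86 × (86 − 58) = 58 + 0.86 × 28 = 82.08 → 82
G = 233 + 0.86 × (146 − 233) = 233 + 0.86 × -87 = 158.18 → 158
B = 174 + 0.86 × (29 − 174) = 174 + 0.86 × -145 = 49.3 → 49

(82, 158, 49)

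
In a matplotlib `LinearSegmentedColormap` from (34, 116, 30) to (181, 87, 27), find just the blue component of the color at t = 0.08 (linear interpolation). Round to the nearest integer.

30

B = 30 + 0.08 × (27 − 30) = 29.76 → 30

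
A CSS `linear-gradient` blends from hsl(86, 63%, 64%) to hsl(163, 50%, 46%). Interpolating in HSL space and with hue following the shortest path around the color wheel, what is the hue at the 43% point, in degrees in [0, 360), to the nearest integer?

Hue arc: Δh = 163 − 86 = 77° (|Δh| ≤ 180, already the shorter path).
H = 86 + 0.43 × (77) = 119.11 → 119°

119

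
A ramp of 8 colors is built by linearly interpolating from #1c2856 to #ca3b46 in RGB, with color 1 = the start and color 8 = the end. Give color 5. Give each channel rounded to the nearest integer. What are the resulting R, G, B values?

With 8 swatches and endpoints inclusive, swatch 5 sits at t = (5 − 1)/(8 − 1) = 4/7 ≈ 0.5714.
#1c2856 → (28, 40, 86); #ca3b46 → (202, 59, 70).
R = 28 + 0.5714 × (202 − 28) = 127.424 → 127
G = 40 + 0.5714 × (59 − 40) = 50.857 → 51
B = 86 + 0.5714 × (70 − 86) = 76.858 → 77

(127, 51, 77)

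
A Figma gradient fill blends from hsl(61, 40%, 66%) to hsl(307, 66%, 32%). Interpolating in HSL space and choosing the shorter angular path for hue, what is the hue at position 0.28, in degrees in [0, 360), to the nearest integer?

Hue: 307 − 61 = 246°, but |246| > 180 so the shorter arc goes the other way: Δh = 246 − 360 = -114°.
H = 61 + 0.28 × (-114) = 29.08 → 29°

29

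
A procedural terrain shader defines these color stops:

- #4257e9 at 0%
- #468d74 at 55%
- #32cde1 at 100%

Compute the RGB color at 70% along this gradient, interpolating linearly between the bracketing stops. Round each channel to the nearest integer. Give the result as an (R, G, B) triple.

(63, 162, 152)

70% lies between the 55% and 100% stops, so the local fraction is t = (70 − 55)/(100 − 55) = 15/45 ≈ 0.3333.
#468d74 → (70, 141, 116); #32cde1 → (50, 205, 225).
R = 70 + 0.3333 × (50 − 70) = 63.334 → 63
G = 141 + 0.3333 × (205 − 141) = 162.331 → 162
B = 116 + 0.3333 × (225 − 116) = 152.33 → 152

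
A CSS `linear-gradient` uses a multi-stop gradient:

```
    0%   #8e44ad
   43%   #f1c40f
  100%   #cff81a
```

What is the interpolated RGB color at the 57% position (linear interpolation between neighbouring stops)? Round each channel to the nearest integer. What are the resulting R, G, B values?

(233, 209, 18)

57% lies between the 43% and 100% stops, so the local fraction is t = (57 − 43)/(100 − 43) = 14/57 ≈ 0.2456.
#f1c40f → (241, 196, 15); #cff81a → (207, 248, 26).
R = 241 + 0.2456 × (207 − 241) = 232.65 → 233
G = 196 + 0.2456 × (248 − 196) = 208.771 → 209
B = 15 + 0.2456 × (26 − 15) = 17.702 → 18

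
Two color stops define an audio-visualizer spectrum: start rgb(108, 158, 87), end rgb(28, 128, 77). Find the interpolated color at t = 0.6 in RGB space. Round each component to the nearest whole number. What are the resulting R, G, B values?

(60, 140, 81)

R = 108 + 0.6 × (28 − 108) = 108 + 0.6 × -80 = 60 → 60
G = 158 + 0.6 × (128 − 158) = 158 + 0.6 × -30 = 140 → 140
B = 87 + 0.6 × (77 − 87) = 87 + 0.6 × -10 = 81 → 81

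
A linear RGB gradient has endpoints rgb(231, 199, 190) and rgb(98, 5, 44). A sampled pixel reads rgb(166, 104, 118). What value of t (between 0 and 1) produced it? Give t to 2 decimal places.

Invert the lerp on the G channel (largest span, 194): t = (104 − 199) / (5 − 199) = -95/-194 = 0.48969.
Check on R: (166 − 231)/(98 − 231) = 0.4887 ✓

0.49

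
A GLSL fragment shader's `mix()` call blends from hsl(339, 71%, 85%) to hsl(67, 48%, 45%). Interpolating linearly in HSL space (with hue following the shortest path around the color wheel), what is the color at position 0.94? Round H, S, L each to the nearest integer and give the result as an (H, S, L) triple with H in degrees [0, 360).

Hue: 67 − 339 = -272°, but |-272| > 180 so the shorter arc goes the other way: Δh = -272 + 360 = 88°.
H = 339 + 0.94 × (88) = 421.72 → 422 → 422 mod 360 = 62°
S = 71 + 0.94 × (48 − 71) = 49.38 → 49%
L = 85 + 0.94 × (45 − 85) = 47.4 → 47%

(62, 49, 47)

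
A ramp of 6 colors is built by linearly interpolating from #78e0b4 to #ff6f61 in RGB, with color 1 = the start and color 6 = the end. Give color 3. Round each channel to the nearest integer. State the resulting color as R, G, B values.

With 6 swatches and endpoints inclusive, swatch 3 sits at t = (3 − 1)/(6 − 1) = 2/5 ≈ 0.4.
#78e0b4 → (120, 224, 180); #ff6f61 → (255, 111, 97).
R = 120 + 0.4 × (255 − 120) = 174 → 174
G = 224 + 0.4 × (111 − 224) = 178.8 → 179
B = 180 + 0.4 × (97 − 180) = 146.8 → 147

(174, 179, 147)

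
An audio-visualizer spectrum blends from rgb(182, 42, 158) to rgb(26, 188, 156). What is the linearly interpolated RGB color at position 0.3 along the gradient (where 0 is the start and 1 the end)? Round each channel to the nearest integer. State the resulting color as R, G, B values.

(135, 86, 157)

R = 182 + 0.3 × (26 − 182) = 182 + 0.3 × -156 = 135.2 → 135
G = 42 + 0.3 × (188 − 42) = 42 + 0.3 × 146 = 85.8 → 86
B = 158 + 0.3 × (156 − 158) = 158 + 0.3 × -2 = 157.4 → 157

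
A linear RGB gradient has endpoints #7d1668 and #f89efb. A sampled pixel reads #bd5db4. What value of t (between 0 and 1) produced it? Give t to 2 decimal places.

0.52

Invert the lerp on the B channel (largest span, 147): t = (180 − 104) / (251 − 104) = 76/147 = 0.51701.
Check on R: (189 − 125)/(248 − 125) = 0.5203 ✓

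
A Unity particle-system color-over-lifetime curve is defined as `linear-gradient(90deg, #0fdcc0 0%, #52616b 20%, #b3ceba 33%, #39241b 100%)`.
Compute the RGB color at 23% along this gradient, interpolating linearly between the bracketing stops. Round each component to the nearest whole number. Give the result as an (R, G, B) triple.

23% lies between the 20% and 33% stops, so the local fraction is t = (23 − 20)/(33 − 20) = 3/13 ≈ 0.2308.
#52616b → (82, 97, 107); #b3ceba → (179, 206, 186).
R = 82 + 0.2308 × (179 − 82) = 104.388 → 104
G = 97 + 0.2308 × (206 − 97) = 122.157 → 122
B = 107 + 0.2308 × (186 − 107) = 125.233 → 125

(104, 122, 125)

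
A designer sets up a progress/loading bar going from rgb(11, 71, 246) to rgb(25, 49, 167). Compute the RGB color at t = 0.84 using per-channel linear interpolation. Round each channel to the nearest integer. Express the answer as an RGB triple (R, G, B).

(23, 53, 180)

R = 11 + 0.84 × (25 − 11) = 11 + 0.84 × 14 = 22.76 → 23
G = 71 + 0.84 × (49 − 71) = 71 + 0.84 × -22 = 52.52 → 53
B = 246 + 0.84 × (167 − 246) = 246 + 0.84 × -79 = 179.64 → 180
So the blended color is (23, 53, 180), about #1735b4.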